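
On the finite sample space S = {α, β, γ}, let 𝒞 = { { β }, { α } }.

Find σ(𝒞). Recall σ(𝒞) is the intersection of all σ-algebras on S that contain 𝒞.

Take S₀ = 𝒞 ∪ {∅, S} = { {  }, { α }, { β }, S }.
Round 1 (3 new):
  { α, β }  = { β } ∪ { α }
  { α, γ }  = { β }ᶜ
  { β, γ }  = { α }ᶜ
  (now 7)
Round 2 (1 new):
  { γ }  = { α, β }ᶜ
  (now 8)
Round 3: already closed under ᶜ and ∪.

|σ(𝒞)| = 8.  σ(𝒞) = { {  }, { α }, { β }, { γ }, { α, β }, { α, γ }, { β, γ }, S }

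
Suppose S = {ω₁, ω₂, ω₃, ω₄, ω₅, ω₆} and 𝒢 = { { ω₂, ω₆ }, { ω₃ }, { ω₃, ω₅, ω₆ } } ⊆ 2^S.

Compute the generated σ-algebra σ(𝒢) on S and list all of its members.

Initial family (5 sets): { {}, { ω₃ }, { ω₂, ω₆ }, { ω₃, ω₅, ω₆ }, S }.
Step 1 (5 new):
  { ω₁, ω₂, ω₄ }  = { ω₃, ω₅, ω₆ }ᶜ
  { ω₂, ω₃, ω₆ }  = { ω₃ } ∪ { ω₂, ω₆ }
  { ω₁, ω₃, ω₄, ω₅ }  = { ω₂, ω₆ }ᶜ
  { ω₂, ω₃, ω₅, ω₆ }  = { ω₃, ω₅, ω₆ } ∪ { ω₂, ω₆ }
  { ω₁, ω₂, ω₄, ω₅, ω₆ }  = { ω₃ }ᶜ
  [10 total]
Step 2: 7 new —
  { ω₁, ω₄ }  = { ω₂, ω₃, ω₅, ω₆ }ᶜ
  { ω₁, ω₄, ω₅ }  = { ω₂, ω₃, ω₆ }ᶜ
  { ω₁, ω₂, ω₃, ω₄ }  = { ω₁, ω₂, ω₄ } ∪ { ω₃ }
  { ω₁, ω₂, ω₄, ω₆ }  = { ω₂, ω₆ } ∪ { ω₁, ω₂, ω₄ }
  { ω₁, ω₂, ω₃, ω₄, ω₅ }  = { ω₁, ω₂, ω₄ } ∪ { ω₁, ω₃, ω₄, ω₅ }
  { ω₁, ω₂, ω₃, ω₄, ω₆ }  = { ω₂, ω₃, ω₆ } ∪ { ω₁, ω₂, ω₄ }
  { ω₁, ω₃, ω₄, ω₅, ω₆ }  = { ω₁, ω₃, ω₄, ω₅ } ∪ { ω₃, ω₅, ω₆ }
  [17 total]
Step 3: +7 →
  { ω₂ }  = { ω₁, ω₃, ω₄, ω₅, ω₆ }ᶜ
  { ω₅ }  = { ω₁, ω₂, ω₃, ω₄, ω₆ }ᶜ
  { ω₆ }  = { ω₁, ω₂, ω₃, ω₄, ω₅ }ᶜ
  { ω₃, ω₅ }  = { ω₁, ω₂, ω₄, ω₆ }ᶜ
  { ω₅, ω₆ }  = { ω₁, ω₂, ω₃, ω₄ }ᶜ
  { ω₁, ω₃, ω₄ }  = { ω₃ } ∪ { ω₁, ω₄ }
  { ω₁, ω₂, ω₄, ω₅ }  = { ω₁, ω₄, ω₅ } ∪ { ω₁, ω₂, ω₄ }
  [24 total]
Step 4 (8 new):
  { ω₂, ω₃ }  = { ω₂ } ∪ { ω₃ }
  { ω₂, ω₅ }  = { ω₂ } ∪ { ω₅ }
  { ω₃, ω₆ }  = { ω₁, ω₂, ω₄, ω₅ }ᶜ
  { ω₁, ω₄, ω₆ }  = { ω₆ } ∪ { ω₁, ω₄ }
  { ω₂, ω₃, ω₅ }  = { ω₂ } ∪ { ω₃, ω₅ }
  { ω₂, ω₅, ω₆ }  = { ω₁, ω₃, ω₄ }ᶜ
  { ω₁, ω₃, ω₄, ω₆ }  = { ω₆ } ∪ { ω₁, ω₃, ω₄ }
  { ω₁, ω₄, ω₅, ω₆ }  = { ω₁, ω₄, ω₅ } ∪ { ω₅, ω₆ }
  [32 total]
Step 5: no new sets; the family is a σ-algebra.

σ(𝒢) = { {}, { ω₂ }, { ω₃ }, { ω₅ }, { ω₆ }, { ω₁, ω₄ }, { ω₂, ω₃ }, { ω₂, ω₅ }, { ω₂, ω₆ }, { ω₃, ω₅ }, { ω₃, ω₆ }, { ω₅, ω₆ }, { ω₁, ω₂, ω₄ }, { ω₁, ω₃, ω₄ }, { ω₁, ω₄, ω₅ }, { ω₁, ω₄, ω₆ }, { ω₂, ω₃, ω₅ }, { ω₂, ω₃, ω₆ }, { ω₂, ω₅, ω₆ }, { ω₃, ω₅, ω₆ }, { ω₁, ω₂, ω₃, ω₄ }, { ω₁, ω₂, ω₄, ω₅ }, { ω₁, ω₂, ω₄, ω₆ }, { ω₁, ω₃, ω₄, ω₅ }, { ω₁, ω₃, ω₄, ω₆ }, { ω₁, ω₄, ω₅, ω₆ }, { ω₂, ω₃, ω₅, ω₆ }, { ω₁, ω₂, ω₃, ω₄, ω₅ }, { ω₁, ω₂, ω₃, ω₄, ω₆ }, { ω₁, ω₂, ω₄, ω₅, ω₆ }, { ω₁, ω₃, ω₄, ω₅, ω₆ }, S }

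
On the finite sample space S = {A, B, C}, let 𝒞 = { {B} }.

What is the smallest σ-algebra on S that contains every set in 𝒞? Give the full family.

|σ(𝒞)| = 4.  σ(𝒞) = { ∅, {B}, {A, C}, S }

Check:
Begin from { ∅, {B}, S } (that is, 𝒞 plus ∅ and S).
Pass 1: 1 new —
  {A, C}  = S∖{B}
  [4 total]
Pass 2: already closed under ᶜ and ∪.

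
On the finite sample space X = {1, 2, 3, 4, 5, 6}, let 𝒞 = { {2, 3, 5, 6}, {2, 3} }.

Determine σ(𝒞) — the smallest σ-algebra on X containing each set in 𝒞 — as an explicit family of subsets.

σ(𝒞) (8 sets): { {}, {1, 4}, {2, 3}, {5, 6}, {1, 2, 3, 4}, {1, 4, 5, 6}, {2, 3, 5, 6}, X }

Check:
Take S₀ = 𝒞 ∪ {∅, X} = { {}, {2, 3}, {2, 3, 5, 6}, X }.
Step 1 (2 new):
  {1, 4}  = X∖{2, 3, 5, 6}
  {1, 4, 5, 6}  = X∖{2, 3}
  — 6 sets.
Step 2: +1 →
  {1, 2, 3, 4}  = {2, 3} ∪ {1, 4}
  — 7 sets.
Step 3 (1 new):
  {5, 6}  = X∖{1, 2, 3, 4}
  — 8 sets.
Step 4: closed — nothing new.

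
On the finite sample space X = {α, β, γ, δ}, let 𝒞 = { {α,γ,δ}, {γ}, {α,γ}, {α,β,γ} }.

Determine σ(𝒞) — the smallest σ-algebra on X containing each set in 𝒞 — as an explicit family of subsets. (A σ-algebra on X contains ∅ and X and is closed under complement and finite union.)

Start: 𝒞 ∪ {∅, X} = { {}, {γ}, {α,γ}, {α,β,γ}, {α,γ,δ}, X }.
Pass 1 (4 new):
  {β}  = {α,γ,δ}ᶜ
  {δ}  = {α,β,γ}ᶜ
  {β,δ}  = {α,γ}ᶜ
  {α,β,δ}  = {γ}ᶜ
  (now 10)
Pass 2 adds 3:
  {β,γ}  = {β} ∪ {γ}
  {γ,δ}  = {γ} ∪ {δ}
  {β,γ,δ}  = {γ} ∪ {β,δ}
  (now 13)
Pass 3: 3 new —
  {α}  = {β,γ,δ}ᶜ
  {α,β}  = {γ,δ}ᶜ
  {α,δ}  = {β,γ}ᶜ
  (now 16)
After Pass 4 the family is unchanged; done.

|σ(𝒞)| = 16.  σ(𝒞) = { {}, {α}, {β}, {γ}, {δ}, {α,β}, {α,γ}, {α,δ}, {β,γ}, {β,δ}, {γ,δ}, {α,β,γ}, {α,β,δ}, {α,γ,δ}, {β,γ,δ}, X }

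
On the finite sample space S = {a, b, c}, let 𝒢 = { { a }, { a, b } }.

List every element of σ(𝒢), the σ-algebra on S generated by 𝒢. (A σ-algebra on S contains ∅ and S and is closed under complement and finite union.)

σ(𝒢) (8 sets): { {  }, { a }, { b }, { c }, { a, b }, { a, c }, { b, c }, S }

Derivation:
Start: 𝒢 ∪ {∅, S} = { {  }, { a }, { a, b }, S }.
Step 1 (2 new):
  { c }  = S∖{ a, b }
  { b, c }  = S∖{ a }
  |family| = 6
Step 2: +1 →
  { a, c }  = { c } ∪ { a }
  |family| = 7
Step 3: 1 new —
  { b }  = S∖{ a, c }
  |family| = 8
After Step 4 the family is unchanged; done.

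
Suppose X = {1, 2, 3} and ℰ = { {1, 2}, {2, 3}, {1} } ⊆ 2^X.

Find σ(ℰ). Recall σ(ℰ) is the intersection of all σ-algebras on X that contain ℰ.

σ(ℰ) = { ∅, {1}, {2}, {3}, {1, 2}, {1, 3}, {2, 3}, X }

Derivation:
Start: ℰ ∪ {∅, X} = { ∅, {1}, {1, 2}, {2, 3}, X }.
Round 1 (1 new):
  {3}  = complement {1, 2}
  |family| = 6
Round 2. New:
  {1, 3}  = {3} ∪ {1}
  |family| = 7
Round 3 adds 1:
  {2}  = complement {1, 3}
  |family| = 8
Round 4: no new sets; the family is a σ-algebra.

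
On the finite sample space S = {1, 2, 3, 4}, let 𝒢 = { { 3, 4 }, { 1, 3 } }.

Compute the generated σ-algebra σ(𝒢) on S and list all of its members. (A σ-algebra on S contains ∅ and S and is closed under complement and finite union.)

Answer: σ(𝒢) = { ∅, { 1 }, { 2 }, { 3 }, { 4 }, { 1, 2 }, { 1, 3 }, { 1, 4 }, { 2, 3 }, { 2, 4 }, { 3, 4 }, { 1, 2, 3 }, { 1, 2, 4 }, { 1, 3, 4 }, { 2, 3, 4 }, S }

Derivation:
Start: 𝒢 ∪ {∅, S} = { ∅, { 1, 3 }, { 3, 4 }, S }.
Step 1 (3 new):
  { 1, 2 }  = complement { 3, 4 }
  { 2, 4 }  = complement { 1, 3 }
  { 1, 3, 4 }  = { 1, 3 } ∪ { 3, 4 }
  [7 total]
Step 2: 4 new —
  { 2 }  = complement { 1, 3, 4 }
  { 1, 2, 3 }  = { 1, 2 } ∪ { 1, 3 }
  { 1, 2, 4 }  = { 1, 2 } ∪ { 2, 4 }
  { 2, 3, 4 }  = { 3, 4 } ∪ { 2, 4 }
  [11 total]
Step 3 (3 new):
  { 1 }  = complement { 2, 3, 4 }
  { 3 }  = complement { 1, 2, 4 }
  { 4 }  = complement { 1, 2, 3 }
  [14 total]
Step 4: 2 new —
  { 1, 4 }  = { 4 } ∪ { 1 }
  { 2, 3 }  = { 3 } ∪ { 2 }
  [16 total]
After Step 5 the family is unchanged; done.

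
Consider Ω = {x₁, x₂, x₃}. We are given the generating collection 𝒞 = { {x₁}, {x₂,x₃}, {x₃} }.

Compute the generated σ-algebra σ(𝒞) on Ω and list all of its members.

σ(𝒞) (8 sets): { {}, {x₁}, {x₂}, {x₃}, {x₁,x₂}, {x₁,x₃}, {x₂,x₃}, Ω }

Check:
Start: 𝒞 ∪ {∅, Ω} = { {}, {x₁}, {x₃}, {x₂,x₃}, Ω }.
Iteration 1: +2 →
  {x₁,x₂}  = {x₃}ᶜ
  {x₁,x₃}  = {x₃} ∪ {x₁}
  |family| = 7
Iteration 2. New:
  {x₂}  = {x₁,x₃}ᶜ
  |family| = 8
Iteration 3: already closed under ᶜ and ∪.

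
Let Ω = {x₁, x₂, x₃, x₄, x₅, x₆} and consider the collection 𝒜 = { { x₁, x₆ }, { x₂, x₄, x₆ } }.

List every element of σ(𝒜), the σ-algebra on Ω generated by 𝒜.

|σ(𝒜)| = 16.  σ(𝒜) = { ∅, { x₁ }, { x₆ }, { x₁, x₆ }, { x₂, x₄ }, { x₃, x₅ }, { x₁, x₂, x₄ }, { x₁, x₃, x₅ }, { x₂, x₄, x₆ }, { x₃, x₅, x₆ }, { x₁, x₂, x₄, x₆ }, { x₁, x₃, x₅, x₆ }, { x₂, x₃, x₄, x₅ }, { x₁, x₂, x₃, x₄, x₅ }, { x₂, x₃, x₄, x₅, x₆ }, Ω }

Trace:
Seed the family with 𝒜 together with ∅ and Ω: { ∅, { x₁, x₆ }, { x₂, x₄, x₆ }, Ω }.
Iteration 1: 3 new —
  { x₁, x₃, x₅ }  = { x₂, x₄, x₆ }ᶜ
  { x₁, x₂, x₄, x₆ }  = { x₂, x₄, x₆ } ∪ { x₁, x₆ }
  { x₂, x₃, x₄, x₅ }  = { x₁, x₆ }ᶜ
  — 7 sets.
Iteration 2 adds 4:
  { x₃, x₅ }  = { x₁, x₂, x₄, x₆ }ᶜ
  { x₁, x₃, x₅, x₆ }  = { x₁, x₆ } ∪ { x₁, x₃, x₅ }
  { x₁, x₂, x₃, x₄, x₅ }  = { x₁, x₃, x₅ } ∪ { x₂, x₃, x₄, x₅ }
  { x₂, x₃, x₄, x₅, x₆ }  = { x₂, x₄, x₆ } ∪ { x₂, x₃, x₄, x₅ }
  — 11 sets.
Iteration 3 (3 new):
  { x₁ }  = { x₂, x₃, x₄, x₅, x₆ }ᶜ
  { x₆ }  = { x₁, x₂, x₃, x₄, x₅ }ᶜ
  { x₂, x₄ }  = { x₁, x₃, x₅, x₆ }ᶜ
  — 14 sets.
Iteration 4: 2 new —
  { x₁, x₂, x₄ }  = { x₂, x₄ } ∪ { x₁ }
  { x₃, x₅, x₆ }  = { x₃, x₅ } ∪ { x₆ }
  — 16 sets.
Iteration 5: closed — nothing new.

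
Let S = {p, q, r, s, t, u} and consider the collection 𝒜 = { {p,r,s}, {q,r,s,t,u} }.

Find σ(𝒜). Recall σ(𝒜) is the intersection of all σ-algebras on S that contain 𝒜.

Seed the family with 𝒜 together with ∅ and S: { {}, {p,r,s}, {q,r,s,t,u}, S }.
Step 1: +2 →
  {p}  = complement {q,r,s,t,u}
  {q,t,u}  = complement {p,r,s}
  (now 6)
Step 2: +1 →
  {p,q,t,u}  = {q,t,u} ∪ {p}
  (now 7)
Step 3 adds 1:
  {r,s}  = complement {p,q,t,u}
  (now 8)
Step 4: no new sets; the family is a σ-algebra.

|σ(𝒜)| = 8.  σ(𝒜) = { {}, {p}, {r,s}, {p,r,s}, {q,t,u}, {p,q,t,u}, {q,r,s,t,u}, S }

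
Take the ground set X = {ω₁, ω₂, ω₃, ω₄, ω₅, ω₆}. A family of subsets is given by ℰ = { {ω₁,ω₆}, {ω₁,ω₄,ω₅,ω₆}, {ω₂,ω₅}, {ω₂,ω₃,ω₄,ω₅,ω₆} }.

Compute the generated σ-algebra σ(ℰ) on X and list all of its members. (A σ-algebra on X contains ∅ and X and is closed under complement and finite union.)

Initial family (6 sets): { {}, {ω₁,ω₆}, {ω₂,ω₅}, {ω₁,ω₄,ω₅,ω₆}, {ω₂,ω₃,ω₄,ω₅,ω₆}, X }.
Pass 1 adds 6:
  {ω₁}  = X∖{ω₂,ω₃,ω₄,ω₅,ω₆}
  {ω₂,ω₃}  = X∖{ω₁,ω₄,ω₅,ω₆}
  {ω₁,ω₂,ω₅,ω₆}  = {ω₂,ω₅} ∪ {ω₁,ω₆}
  {ω₁,ω₃,ω₄,ω₆}  = X∖{ω₂,ω₅}
  {ω₂,ω₃,ω₄,ω₅}  = X∖{ω₁,ω₆}
  {ω₁,ω₂,ω₄,ω₅,ω₆}  = {ω₂,ω₅} ∪ {ω₁,ω₄,ω₅,ω₆}
  — 12 sets.
Pass 2: +10 →
  {ω₃}  = X∖{ω₁,ω₂,ω₄,ω₅,ω₆}
  {ω₃,ω₄}  = X∖{ω₁,ω₂,ω₅,ω₆}
  {ω₁,ω₂,ω₃}  = {ω₂,ω₃} ∪ {ω₁}
  {ω₁,ω₂,ω₅}  = {ω₂,ω₅} ∪ {ω₁}
  {ω₂,ω₃,ω₅}  = {ω₂,ω₅} ∪ {ω₂,ω₃}
  {ω₁,ω₂,ω₃,ω₆}  = {ω₁,ω₆} ∪ {ω₂,ω₃}
  {ω₁,ω₂,ω₃,ω₄,ω₅}  = {ω₂,ω₃,ω₄,ω₅} ∪ {ω₁}
  {ω₁,ω₂,ω₃,ω₄,ω₆}  = {ω₂,ω₃} ∪ {ω₁,ω₃,ω₄,ω₆}
  {ω₁,ω₂,ω₃,ω₅,ω₆}  = {ω₂,ω₃} ∪ {ω₁,ω₂,ω₅,ω₆}
  {ω₁,ω₃,ω₄,ω₅,ω₆}  = {ω₁,ω₄,ω₅,ω₆} ∪ {ω₁,ω₃,ω₄,ω₆}
  — 22 sets.
Pass 3 (14 new):
  {ω₂}  = X∖{ω₁,ω₃,ω₄,ω₅,ω₆}
  {ω₄}  = X∖{ω₁,ω₂,ω₃,ω₅,ω₆}
  {ω₅}  = X∖{ω₁,ω₂,ω₃,ω₄,ω₆}
  {ω₆}  = X∖{ω₁,ω₂,ω₃,ω₄,ω₅}
  {ω₁,ω₃}  = {ω₃} ∪ {ω₁}
  {ω₄,ω₅}  = X∖{ω₁,ω₂,ω₃,ω₆}
  {ω₁,ω₃,ω₄}  = {ω₃,ω₄} ∪ {ω₁}
  {ω₁,ω₃,ω₆}  = {ω₁,ω₆} ∪ {ω₃}
  {ω₁,ω₄,ω₆}  = X∖{ω₂,ω₃,ω₅}
  {ω₂,ω₃,ω₄}  = {ω₃,ω₄} ∪ {ω₂,ω₃}
  {ω₃,ω₄,ω₆}  = X∖{ω₁,ω₂,ω₅}
  {ω₄,ω₅,ω₆}  = X∖{ω₁,ω₂,ω₃}
  {ω₁,ω₂,ω₃,ω₄}  = {ω₃,ω₄} ∪ {ω₁,ω₂,ω₃}
  {ω₁,ω₂,ω₃,ω₅}  = {ω₂,ω₅} ∪ {ω₁,ω₂,ω₃}
  — 36 sets.
Pass 4 (25 new):
  {ω₁,ω₂}  = {ω₁} ∪ {ω₂}
  {ω₁,ω₄}  = {ω₁} ∪ {ω₄}
  {ω₁,ω₅}  = {ω₁} ∪ {ω₅}
  {ω₂,ω₄}  = {ω₂} ∪ {ω₄}
  {ω₂,ω₆}  = {ω₂} ∪ {ω₆}
  {ω₃,ω₅}  = {ω₅} ∪ {ω₃}
  {ω₃,ω₆}  = {ω₆} ∪ {ω₃}
  {ω₄,ω₆}  = X∖{ω₁,ω₂,ω₃,ω₅}
  {ω₅,ω₆}  = X∖{ω₁,ω₂,ω₃,ω₄}
  {ω₁,ω₂,ω₆}  = {ω₁,ω₆} ∪ {ω₂}
  {ω₁,ω₃,ω₅}  = {ω₅} ∪ {ω₁,ω₃}
  {ω₁,ω₄,ω₅}  = {ω₁} ∪ {ω₄,ω₅}
  {ω₁,ω₅,ω₆}  = X∖{ω₂,ω₃,ω₄}
  {ω₂,ω₃,ω₆}  = {ω₆} ∪ {ω₂,ω₃}
  {ω₂,ω₄,ω₅}  = X∖{ω₁,ω₃,ω₆}
  {ω₂,ω₅,ω₆}  = X∖{ω₁,ω₃,ω₄}
  {ω₃,ω₄,ω₅}  = {ω₃,ω₄} ∪ {ω₅}
  {ω₁,ω₂,ω₄,ω₅}  = {ω₄,ω₅} ∪ {ω₁,ω₂,ω₅}
  {ω₁,ω₂,ω₄,ω₆}  = {ω₂} ∪ {ω₁,ω₄,ω₆}
  {ω₁,ω₃,ω₄,ω₅}  = {ω₅} ∪ {ω₁,ω₃,ω₄}
  {ω₁,ω₃,ω₅,ω₆}  = {ω₁,ω₃,ω₆} ∪ {ω₅}
  {ω₂,ω₃,ω₄,ω₆}  = {ω₂,ω₃,ω₄} ∪ {ω₆}
  {ω₂,ω₃,ω₅,ω₆}  = {ω₆} ∪ {ω₂,ω₃,ω₅}
  {ω₂,ω₄,ω₅,ω₆}  = X∖{ω₁,ω₃}
  {ω₃,ω₄,ω₅,ω₆}  = {ω₃,ω₄} ∪ {ω₄,ω₅,ω₆}
  — 61 sets.
Pass 5: +3 →
  {ω₁,ω₂,ω₄}  = {ω₂} ∪ {ω₁,ω₄}
  {ω₂,ω₄,ω₆}  = X∖{ω₁,ω₃,ω₅}
  {ω₃,ω₅,ω₆}  = {ω₅,ω₆} ∪ {ω₃,ω₅}
  — 64 sets.
After Pass 6 the family is unchanged; done.

Therefore σ(ℰ) = { {}, {ω₁}, {ω₂}, {ω₃}, {ω₄}, {ω₅}, {ω₆}, {ω₁,ω₂}, {ω₁,ω₃}, {ω₁,ω₄}, {ω₁,ω₅}, {ω₁,ω₆}, {ω₂,ω₃}, {ω₂,ω₄}, {ω₂,ω₅}, {ω₂,ω₆}, {ω₃,ω₄}, {ω₃,ω₅}, {ω₃,ω₆}, {ω₄,ω₅}, {ω₄,ω₆}, {ω₅,ω₆}, {ω₁,ω₂,ω₃}, {ω₁,ω₂,ω₄}, {ω₁,ω₂,ω₅}, {ω₁,ω₂,ω₆}, {ω₁,ω₃,ω₄}, {ω₁,ω₃,ω₅}, {ω₁,ω₃,ω₆}, {ω₁,ω₄,ω₅}, {ω₁,ω₄,ω₆}, {ω₁,ω₅,ω₆}, {ω₂,ω₃,ω₄}, {ω₂,ω₃,ω₅}, {ω₂,ω₃,ω₆}, {ω₂,ω₄,ω₅}, {ω₂,ω₄,ω₆}, {ω₂,ω₅,ω₆}, {ω₃,ω₄,ω₅}, {ω₃,ω₄,ω₆}, {ω₃,ω₅,ω₆}, {ω₄,ω₅,ω₆}, {ω₁,ω₂,ω₃,ω₄}, {ω₁,ω₂,ω₃,ω₅}, {ω₁,ω₂,ω₃,ω₆}, {ω₁,ω₂,ω₄,ω₅}, {ω₁,ω₂,ω₄,ω₆}, {ω₁,ω₂,ω₅,ω₆}, {ω₁,ω₃,ω₄,ω₅}, {ω₁,ω₃,ω₄,ω₆}, {ω₁,ω₃,ω₅,ω₆}, {ω₁,ω₄,ω₅,ω₆}, {ω₂,ω₃,ω₄,ω₅}, {ω₂,ω₃,ω₄,ω₆}, {ω₂,ω₃,ω₅,ω₆}, {ω₂,ω₄,ω₅,ω₆}, {ω₃,ω₄,ω₅,ω₆}, {ω₁,ω₂,ω₃,ω₄,ω₅}, {ω₁,ω₂,ω₃,ω₄,ω₆}, {ω₁,ω₂,ω₃,ω₅,ω₆}, {ω₁,ω₂,ω₄,ω₅,ω₆}, {ω₁,ω₃,ω₄,ω₅,ω₆}, {ω₂,ω₃,ω₄,ω₅,ω₆}, X } (|σ(ℰ)| = 64).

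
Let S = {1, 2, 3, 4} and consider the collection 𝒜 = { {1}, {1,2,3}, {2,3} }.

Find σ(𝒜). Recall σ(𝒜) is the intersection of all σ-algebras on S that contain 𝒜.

Begin from { {}, {1}, {2,3}, {1,2,3}, S } (that is, 𝒜 plus ∅ and S).
Pass 1 adds 3:
  {4}  = {1,2,3}ᶜ
  {1,4}  = {2,3}ᶜ
  {2,3,4}  = {1}ᶜ
  — 8 sets.
Pass 2 adds nothing — fixpoint reached.

Therefore σ(𝒜) = { {}, {1}, {4}, {1,4}, {2,3}, {1,2,3}, {2,3,4}, S } (|σ(𝒜)| = 8).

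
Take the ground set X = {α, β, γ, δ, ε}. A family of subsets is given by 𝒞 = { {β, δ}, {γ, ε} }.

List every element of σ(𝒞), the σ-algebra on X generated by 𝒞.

σ(𝒞) (8 sets): { ∅, {α}, {β, δ}, {γ, ε}, {α, β, δ}, {α, γ, ε}, {β, γ, δ, ε}, X }

Derivation:
Take S₀ = 𝒞 ∪ {∅, X} = { ∅, {β, δ}, {γ, ε}, X }.
Step 1 (3 new):
  {α, β, δ}  = X∖{γ, ε}
  {α, γ, ε}  = X∖{β, δ}
  {β, γ, δ, ε}  = {γ, ε} ∪ {β, δ}
  — 7 sets.
Step 2 (1 new):
  {α}  = X∖{β, γ, δ, ε}
  — 8 sets.
Step 3: stable.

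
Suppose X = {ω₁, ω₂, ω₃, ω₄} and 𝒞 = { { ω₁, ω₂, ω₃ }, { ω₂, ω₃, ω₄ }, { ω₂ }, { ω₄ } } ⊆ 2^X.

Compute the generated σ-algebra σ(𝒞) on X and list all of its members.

Answer: σ(𝒞) = { {  }, { ω₁ }, { ω₂ }, { ω₃ }, { ω₄ }, { ω₁, ω₂ }, { ω₁, ω₃ }, { ω₁, ω₄ }, { ω₂, ω₃ }, { ω₂, ω₄ }, { ω₃, ω₄ }, { ω₁, ω₂, ω₃ }, { ω₁, ω₂, ω₄ }, { ω₁, ω₃, ω₄ }, { ω₂, ω₃, ω₄ }, X }

Working:
Start: 𝒞 ∪ {∅, X} = { {  }, { ω₂ }, { ω₄ }, { ω₁, ω₂, ω₃ }, { ω₂, ω₃, ω₄ }, X }.
Pass 1 (3 new):
  { ω₁ }  = ᶜ of { ω₂, ω₃, ω₄ }
  { ω₂, ω₄ }  = { ω₄ } ∪ { ω₂ }
  { ω₁, ω₃, ω₄ }  = ᶜ of { ω₂ }
  |family| = 9
Pass 2 adds 4:
  { ω₁, ω₂ }  = { ω₂ } ∪ { ω₁ }
  { ω₁, ω₃ }  = ᶜ of { ω₂, ω₄ }
  { ω₁, ω₄ }  = { ω₄ } ∪ { ω₁ }
  { ω₁, ω₂, ω₄ }  = { ω₂, ω₄ } ∪ { ω₁ }
  |family| = 13
Pass 3: 3 new —
  { ω₃ }  = ᶜ of { ω₁, ω₂, ω₄ }
  { ω₂, ω₃ }  = ᶜ of { ω₁, ω₄ }
  { ω₃, ω₄ }  = ᶜ of { ω₁, ω₂ }
  |family| = 16
Pass 4 adds nothing — fixpoint reached.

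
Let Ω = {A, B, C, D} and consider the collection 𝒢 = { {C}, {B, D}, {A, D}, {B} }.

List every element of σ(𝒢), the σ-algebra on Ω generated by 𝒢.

Answer: σ(𝒢) = { ∅, {A}, {B}, {C}, {D}, {A, B}, {A, C}, {A, D}, {B, C}, {B, D}, {C, D}, {A, B, C}, {A, B, D}, {A, C, D}, {B, C, D}, Ω }

Check:
Take S₀ = 𝒢 ∪ {∅, Ω} = { ∅, {B}, {C}, {A, D}, {B, D}, Ω }.
Iteration 1: 5 new —
  {A, C}  = {B, D}ᶜ
  {B, C}  = {A, D}ᶜ
  {A, B, D}  = {C}ᶜ
  {A, C, D}  = {B}ᶜ
  {B, C, D}  = {C} ∪ {B, D}
  (now 11)
Iteration 2: +2 →
  {A}  = {B, C, D}ᶜ
  {A, B, C}  = {B} ∪ {A, C}
  (now 13)
Iteration 3. New:
  {D}  = {A, B, C}ᶜ
  {A, B}  = {B} ∪ {A}
  (now 15)
Iteration 4. New:
  {C, D}  = {A, B}ᶜ
  (now 16)
Iteration 5: closed — nothing new.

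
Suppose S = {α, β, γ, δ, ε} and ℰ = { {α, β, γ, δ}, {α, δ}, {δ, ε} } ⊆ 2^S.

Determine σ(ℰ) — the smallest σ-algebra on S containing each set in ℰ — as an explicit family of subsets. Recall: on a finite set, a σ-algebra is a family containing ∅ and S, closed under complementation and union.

Start: ℰ ∪ {∅, S} = { ∅, {α, δ}, {δ, ε}, {α, β, γ, δ}, S }.
Iteration 1: +4 →
  {ε}  = complement {α, β, γ, δ}
  {α, β, γ}  = complement {δ, ε}
  {α, δ, ε}  = {δ, ε} ∪ {α, δ}
  {β, γ, ε}  = complement {α, δ}
  |family| = 9
Iteration 2 adds 3:
  {β, γ}  = complement {α, δ, ε}
  {α, β, γ, ε}  = {α, β, γ} ∪ {ε}
  {β, γ, δ, ε}  = {δ, ε} ∪ {β, γ, ε}
  |family| = 12
Iteration 3: 2 new —
  {α}  = complement {β, γ, δ, ε}
  {δ}  = complement {α, β, γ, ε}
  |family| = 14
Iteration 4: 2 new —
  {α, ε}  = {ε} ∪ {α}
  {β, γ, δ}  = {β, γ} ∪ {δ}
  |family| = 16
Iteration 5 adds nothing — fixpoint reached.

Hence σ(ℰ) has 16 members: { ∅, {α}, {δ}, {ε}, {α, δ}, {α, ε}, {β, γ}, {δ, ε}, {α, β, γ}, {α, δ, ε}, {β, γ, δ}, {β, γ, ε}, {α, β, γ, δ}, {α, β, γ, ε}, {β, γ, δ, ε}, S }.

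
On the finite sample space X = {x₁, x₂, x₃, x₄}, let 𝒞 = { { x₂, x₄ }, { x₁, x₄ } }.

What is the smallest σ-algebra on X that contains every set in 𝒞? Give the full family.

Start: 𝒞 ∪ {∅, X} = { {  }, { x₁, x₄ }, { x₂, x₄ }, X }.
Pass 1: +3 →
  { x₁, x₃ }  = complement { x₂, x₄ }
  { x₂, x₃ }  = complement { x₁, x₄ }
  { x₁, x₂, x₄ }  = { x₂, x₄ } ∪ { x₁, x₄ }
  (now 7)
Pass 2: 4 new —
  { x₃ }  = complement { x₁, x₂, x₄ }
  { x₁, x₂, x₃ }  = { x₂, x₃ } ∪ { x₁, x₃ }
  { x₁, x₃, x₄ }  = { x₁, x₄ } ∪ { x₁, x₃ }
  { x₂, x₃, x₄ }  = { x₂, x₃ } ∪ { x₂, x₄ }
  (now 11)
Pass 3: +3 →
  { x₁ }  = complement { x₂, x₃, x₄ }
  { x₂ }  = complement { x₁, x₃, x₄ }
  { x₄ }  = complement { x₁, x₂, x₃ }
  (now 14)
Pass 4: 2 new —
  { x₁, x₂ }  = { x₂ } ∪ { x₁ }
  { x₃, x₄ }  = { x₃ } ∪ { x₄ }
  (now 16)
Pass 5 adds nothing — fixpoint reached.

|σ(𝒞)| = 16.  σ(𝒞) = { {  }, { x₁ }, { x₂ }, { x₃ }, { x₄ }, { x₁, x₂ }, { x₁, x₃ }, { x₁, x₄ }, { x₂, x₃ }, { x₂, x₄ }, { x₃, x₄ }, { x₁, x₂, x₃ }, { x₁, x₂, x₄ }, { x₁, x₃, x₄ }, { x₂, x₃, x₄ }, X }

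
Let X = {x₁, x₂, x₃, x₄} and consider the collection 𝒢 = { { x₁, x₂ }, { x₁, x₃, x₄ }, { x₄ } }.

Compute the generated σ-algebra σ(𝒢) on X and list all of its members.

Take S₀ = 𝒢 ∪ {∅, X} = { {  }, { x₄ }, { x₁, x₂ }, { x₁, x₃, x₄ }, X }.
Step 1: 4 new —
  { x₂ }  = complement { x₁, x₃, x₄ }
  { x₃, x₄ }  = complement { x₁, x₂ }
  { x₁, x₂, x₃ }  = complement { x₄ }
  { x₁, x₂, x₄ }  = { x₁, x₂ } ∪ { x₄ }
  |family| = 9
Step 2. New:
  { x₃ }  = complement { x₁, x₂, x₄ }
  { x₂, x₄ }  = { x₂ } ∪ { x₄ }
  { x₂, x₃, x₄ }  = { x₃, x₄ } ∪ { x₂ }
  |family| = 12
Step 3. New:
  { x₁ }  = complement { x₂, x₃, x₄ }
  { x₁, x₃ }  = complement { x₂, x₄ }
  { x₂, x₃ }  = { x₃ } ∪ { x₂ }
  |family| = 15
Step 4: +1 →
  { x₁, x₄ }  = complement { x₂, x₃ }
  |family| = 16
Step 5: no new sets; the family is a σ-algebra.

σ(𝒢) = { {  }, { x₁ }, { x₂ }, { x₃ }, { x₄ }, { x₁, x₂ }, { x₁, x₃ }, { x₁, x₄ }, { x₂, x₃ }, { x₂, x₄ }, { x₃, x₄ }, { x₁, x₂, x₃ }, { x₁, x₂, x₄ }, { x₁, x₃, x₄ }, { x₂, x₃, x₄ }, X }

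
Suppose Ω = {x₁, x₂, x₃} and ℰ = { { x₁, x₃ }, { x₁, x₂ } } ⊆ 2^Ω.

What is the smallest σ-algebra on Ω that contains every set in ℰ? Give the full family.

Initial family (4 sets): { {  }, { x₁, x₂ }, { x₁, x₃ }, Ω }.
Pass 1: 2 new —
  { x₂ }  = ᶜ of { x₁, x₃ }
  { x₃ }  = ᶜ of { x₁, x₂ }
  |family| = 6
Pass 2: +1 →
  { x₂, x₃ }  = { x₃ } ∪ { x₂ }
  |family| = 7
Pass 3: +1 →
  { x₁ }  = ᶜ of { x₂, x₃ }
  |family| = 8
After Pass 4 the family is unchanged; done.

|σ(ℰ)| = 8.  σ(ℰ) = { {  }, { x₁ }, { x₂ }, { x₃ }, { x₁, x₂ }, { x₁, x₃ }, { x₂, x₃ }, Ω }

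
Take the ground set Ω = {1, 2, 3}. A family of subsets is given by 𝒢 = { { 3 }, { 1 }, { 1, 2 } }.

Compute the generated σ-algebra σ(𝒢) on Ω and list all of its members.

Answer: σ(𝒢) = { {}, { 1 }, { 2 }, { 3 }, { 1, 2 }, { 1, 3 }, { 2, 3 }, Ω }

Trace:
Start: 𝒢 ∪ {∅, Ω} = { {}, { 1 }, { 3 }, { 1, 2 }, Ω }.
Iteration 1: 2 new —
  { 1, 3 }  = { 3 } ∪ { 1 }
  { 2, 3 }  = Ω∖{ 1 }
  (now 7)
Iteration 2 adds 1:
  { 2 }  = Ω∖{ 1, 3 }
  (now 8)
Iteration 3: stable.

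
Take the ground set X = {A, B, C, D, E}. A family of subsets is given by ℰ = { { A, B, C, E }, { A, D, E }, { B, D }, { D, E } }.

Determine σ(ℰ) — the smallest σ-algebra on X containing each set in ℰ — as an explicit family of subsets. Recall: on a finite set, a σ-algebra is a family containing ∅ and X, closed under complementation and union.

Initial family (6 sets): { {}, { B, D }, { D, E }, { A, D, E }, { A, B, C, E }, X }.
Pass 1: +6 →
  { D }  = ᶜ of { A, B, C, E }
  { B, C }  = ᶜ of { A, D, E }
  { A, B, C }  = ᶜ of { D, E }
  { A, C, E }  = ᶜ of { B, D }
  { B, D, E }  = { D, E } ∪ { B, D }
  { A, B, D, E }  = { A, D, E } ∪ { B, D }
  |family| = 12
Pass 2 adds 6:
  { C }  = ᶜ of { A, B, D, E }
  { A, C }  = ᶜ of { B, D, E }
  { B, C, D }  = { B, C } ∪ { D }
  { A, B, C, D }  = { A, B, C } ∪ { D }
  { A, C, D, E }  = { A, D, E } ∪ { A, C, E }
  { B, C, D, E }  = { D, E } ∪ { B, C }
  |family| = 18
Pass 3: +7 →
  { A }  = ᶜ of { B, C, D, E }
  { B }  = ᶜ of { A, C, D, E }
  { E }  = ᶜ of { A, B, C, D }
  { A, E }  = ᶜ of { B, C, D }
  { C, D }  = { C } ∪ { D }
  { A, C, D }  = { A, C } ∪ { D }
  { C, D, E }  = { D, E } ∪ { C }
  |family| = 25
Pass 4 adds 7:
  { A, B }  = ᶜ of { C, D, E }
  { A, D }  = { D } ∪ { A }
  { B, E }  = ᶜ of { A, C, D }
  { C, E }  = { E } ∪ { C }
  { A, B, D }  = { B, D } ∪ { A }
  { A, B, E }  = ᶜ of { C, D }
  { B, C, E }  = { E } ∪ { B, C }
  |family| = 32
Pass 5: already closed under ᶜ and ∪.

|σ(ℰ)| = 32.  σ(ℰ) = { {}, { A }, { B }, { C }, { D }, { E }, { A, B }, { A, C }, { A, D }, { A, E }, { B, C }, { B, D }, { B, E }, { C, D }, { C, E }, { D, E }, { A, B, C }, { A, B, D }, { A, B, E }, { A, C, D }, { A, C, E }, { A, D, E }, { B, C, D }, { B, C, E }, { B, D, E }, { C, D, E }, { A, B, C, D }, { A, B, C, E }, { A, B, D, E }, { A, C, D, E }, { B, C, D, E }, X }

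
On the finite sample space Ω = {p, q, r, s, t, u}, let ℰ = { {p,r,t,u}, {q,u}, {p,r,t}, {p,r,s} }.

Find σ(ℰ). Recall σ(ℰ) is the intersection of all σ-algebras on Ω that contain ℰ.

σ(ℰ) = { {}, {q}, {s}, {t}, {u}, {p,r}, {q,s}, {q,t}, {q,u}, {s,t}, {s,u}, {t,u}, {p,q,r}, {p,r,s}, {p,r,t}, {p,r,u}, {q,s,t}, {q,s,u}, {q,t,u}, {s,t,u}, {p,q,r,s}, {p,q,r,t}, {p,q,r,u}, {p,r,s,t}, {p,r,s,u}, {p,r,t,u}, {q,s,t,u}, {p,q,r,s,t}, {p,q,r,s,u}, {p,q,r,t,u}, {p,r,s,t,u}, Ω }

Trace:
Begin from { {}, {q,u}, {p,r,s}, {p,r,t}, {p,r,t,u}, Ω } (that is, ℰ plus ∅ and Ω).
Round 1: 7 new —
  {q,s}  = complement {p,r,t,u}
  {q,s,u}  = complement {p,r,t}
  {q,t,u}  = complement {p,r,s}
  {p,r,s,t}  = complement {q,u}
  {p,q,r,s,u}  = {p,r,s} ∪ {q,u}
  {p,q,r,t,u}  = {p,r,t,u} ∪ {q,u}
  {p,r,s,t,u}  = {p,r,t,u} ∪ {p,r,s}
  (now 13)
Round 2: +6 →
  {q}  = complement {p,r,s,t,u}
  {s}  = complement {p,q,r,t,u}
  {t}  = complement {p,q,r,s,u}
  {p,q,r,s}  = {p,r,s} ∪ {q,s}
  {q,s,t,u}  = {q,s,u} ∪ {q,t,u}
  {p,q,r,s,t}  = {p,r,t} ∪ {q,s}
  (now 19)
Round 3: +7 →
  {u}  = complement {p,q,r,s,t}
  {p,r}  = complement {q,s,t,u}
  {q,t}  = {q} ∪ {t}
  {s,t}  = {t} ∪ {s}
  {t,u}  = complement {p,q,r,s}
  {q,s,t}  = {q,s} ∪ {t}
  {p,q,r,t}  = {p,r,t} ∪ {q}
  (now 26)
Round 4: +6 →
  {s,u}  = complement {p,q,r,t}
  {p,q,r}  = {q} ∪ {p,r}
  {p,r,u}  = complement {q,s,t}
  {s,t,u}  = {t,u} ∪ {s,t}
  {p,q,r,u}  = complement {s,t}
  {p,r,s,u}  = complement {q,t}
  (now 32)
Round 5: closed — nothing new.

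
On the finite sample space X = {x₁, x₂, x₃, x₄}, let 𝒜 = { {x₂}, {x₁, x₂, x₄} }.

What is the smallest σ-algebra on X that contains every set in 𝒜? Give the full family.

Start: 𝒜 ∪ {∅, X} = { ∅, {x₂}, {x₁, x₂, x₄}, X }.
Pass 1. New:
  {x₃}  = ᶜ of {x₁, x₂, x₄}
  {x₁, x₃, x₄}  = ᶜ of {x₂}
  (now 6)
Pass 2. New:
  {x₂, x₃}  = {x₃} ∪ {x₂}
  (now 7)
Pass 3: 1 new —
  {x₁, x₄}  = ᶜ of {x₂, x₃}
  (now 8)
Pass 4: stable.

|σ(𝒜)| = 8.  σ(𝒜) = { ∅, {x₂}, {x₃}, {x₁, x₄}, {x₂, x₃}, {x₁, x₂, x₄}, {x₁, x₃, x₄}, X }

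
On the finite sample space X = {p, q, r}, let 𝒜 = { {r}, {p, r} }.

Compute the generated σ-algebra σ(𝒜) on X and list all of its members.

Begin from { {}, {r}, {p, r}, X } (that is, 𝒜 plus ∅ and X).
Round 1: +2 →
  {q}  = X∖{p, r}
  {p, q}  = X∖{r}
  — 6 sets.
Round 2. New:
  {q, r}  = {r} ∪ {q}
  — 7 sets.
Round 3 (1 new):
  {p}  = X∖{q, r}
  — 8 sets.
Round 4: stable.

|σ(𝒜)| = 8.  σ(𝒜) = { {}, {p}, {q}, {r}, {p, q}, {p, r}, {q, r}, X }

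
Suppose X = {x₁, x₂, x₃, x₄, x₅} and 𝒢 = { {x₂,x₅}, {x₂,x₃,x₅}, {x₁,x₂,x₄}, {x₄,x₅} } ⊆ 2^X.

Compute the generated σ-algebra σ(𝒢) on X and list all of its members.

Answer: σ(𝒢) = { {}, {x₁}, {x₂}, {x₃}, {x₄}, {x₅}, {x₁,x₂}, {x₁,x₃}, {x₁,x₄}, {x₁,x₅}, {x₂,x₃}, {x₂,x₄}, {x₂,x₅}, {x₃,x₄}, {x₃,x₅}, {x₄,x₅}, {x₁,x₂,x₃}, {x₁,x₂,x₄}, {x₁,x₂,x₅}, {x₁,x₃,x₄}, {x₁,x₃,x₅}, {x₁,x₄,x₅}, {x₂,x₃,x₄}, {x₂,x₃,x₅}, {x₂,x₄,x₅}, {x₃,x₄,x₅}, {x₁,x₂,x₃,x₄}, {x₁,x₂,x₃,x₅}, {x₁,x₂,x₄,x₅}, {x₁,x₃,x₄,x₅}, {x₂,x₃,x₄,x₅}, X }

Check:
Start: 𝒢 ∪ {∅, X} = { {}, {x₂,x₅}, {x₄,x₅}, {x₁,x₂,x₄}, {x₂,x₃,x₅}, X }.
Step 1: +7 →
  {x₁,x₄}  = complement {x₂,x₃,x₅}
  {x₃,x₅}  = complement {x₁,x₂,x₄}
  {x₁,x₂,x₃}  = complement {x₄,x₅}
  {x₁,x₃,x₄}  = complement {x₂,x₅}
  {x₂,x₄,x₅}  = {x₄,x₅} ∪ {x₂,x₅}
  {x₁,x₂,x₄,x₅}  = {x₄,x₅} ∪ {x₁,x₂,x₄}
  {x₂,x₃,x₄,x₅}  = {x₄,x₅} ∪ {x₂,x₃,x₅}
  [13 total]
Step 2. New:
  {x₁}  = complement {x₂,x₃,x₄,x₅}
  {x₃}  = complement {x₁,x₂,x₄,x₅}
  {x₁,x₃}  = complement {x₂,x₄,x₅}
  {x₁,x₄,x₅}  = {x₄,x₅} ∪ {x₁,x₄}
  {x₃,x₄,x₅}  = {x₄,x₅} ∪ {x₃,x₅}
  {x₁,x₂,x₃,x₄}  = {x₁,x₂,x₃} ∪ {x₁,x₂,x₄}
  {x₁,x₂,x₃,x₅}  = {x₂,x₅} ∪ {x₁,x₂,x₃}
  {x₁,x₃,x₄,x₅}  = {x₄,x₅} ∪ {x₁,x₃,x₄}
  [21 total]
Step 3 adds 7:
  {x₂}  = complement {x₁,x₃,x₄,x₅}
  {x₄}  = complement {x₁,x₂,x₃,x₅}
  {x₅}  = complement {x₁,x₂,x₃,x₄}
  {x₁,x₂}  = complement {x₃,x₄,x₅}
  {x₂,x₃}  = complement {x₁,x₄,x₅}
  {x₁,x₂,x₅}  = {x₂,x₅} ∪ {x₁}
  {x₁,x₃,x₅}  = {x₁,x₃} ∪ {x₃,x₅}
  [28 total]
Step 4: +4 →
  {x₁,x₅}  = {x₅} ∪ {x₁}
  {x₂,x₄}  = complement {x₁,x₃,x₅}
  {x₃,x₄}  = complement {x₁,x₂,x₅}
  {x₂,x₃,x₄}  = {x₂,x₃} ∪ {x₄}
  [32 total]
After Step 5 the family is unchanged; done.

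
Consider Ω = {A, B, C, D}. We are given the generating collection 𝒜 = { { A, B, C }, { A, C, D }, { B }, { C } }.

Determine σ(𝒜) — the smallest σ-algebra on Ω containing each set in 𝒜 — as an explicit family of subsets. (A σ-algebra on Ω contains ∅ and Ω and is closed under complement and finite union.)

Start: 𝒜 ∪ {∅, Ω} = { {}, { B }, { C }, { A, B, C }, { A, C, D }, Ω }.
Pass 1: +3 →
  { D }  = complement { A, B, C }
  { B, C }  = { C } ∪ { B }
  { A, B, D }  = complement { C }
  |family| = 9
Pass 2: +4 →
  { A, D }  = complement { B, C }
  { B, D }  = { B } ∪ { D }
  { C, D }  = { C } ∪ { D }
  { B, C, D }  = { B, C } ∪ { D }
  |family| = 13
Pass 3. New:
  { A }  = complement { B, C, D }
  { A, B }  = complement { C, D }
  { A, C }  = complement { B, D }
  |family| = 16
Pass 4: stable.

Hence σ(𝒜) has 16 members: { {}, { A }, { B }, { C }, { D }, { A, B }, { A, C }, { A, D }, { B, C }, { B, D }, { C, D }, { A, B, C }, { A, B, D }, { A, C, D }, { B, C, D }, Ω }.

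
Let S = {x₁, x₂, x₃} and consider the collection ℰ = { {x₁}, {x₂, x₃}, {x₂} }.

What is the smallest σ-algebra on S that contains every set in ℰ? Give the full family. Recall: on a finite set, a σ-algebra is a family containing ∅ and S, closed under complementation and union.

Start: ℰ ∪ {∅, S} = { {}, {x₁}, {x₂}, {x₂, x₃}, S }.
Iteration 1: 2 new —
  {x₁, x₂}  = {x₂} ∪ {x₁}
  {x₁, x₃}  = S∖{x₂}
  — 7 sets.
Iteration 2 adds 1:
  {x₃}  = S∖{x₁, x₂}
  — 8 sets.
Iteration 3 adds nothing — fixpoint reached.

|σ(ℰ)| = 8.  σ(ℰ) = { {}, {x₁}, {x₂}, {x₃}, {x₁, x₂}, {x₁, x₃}, {x₂, x₃}, S }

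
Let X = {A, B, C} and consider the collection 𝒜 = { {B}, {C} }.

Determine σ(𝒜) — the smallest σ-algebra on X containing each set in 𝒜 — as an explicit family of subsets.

Begin from { ∅, {B}, {C}, X } (that is, 𝒜 plus ∅ and X).
Iteration 1: +3 →
  {A,B}  = {C}ᶜ
  {A,C}  = {B}ᶜ
  {B,C}  = {C} ∪ {B}
  |family| = 7
Iteration 2: +1 →
  {A}  = {B,C}ᶜ
  |family| = 8
After Iteration 3 the family is unchanged; done.

Hence σ(𝒜) has 8 members: { ∅, {A}, {B}, {C}, {A,B}, {A,C}, {B,C}, X }.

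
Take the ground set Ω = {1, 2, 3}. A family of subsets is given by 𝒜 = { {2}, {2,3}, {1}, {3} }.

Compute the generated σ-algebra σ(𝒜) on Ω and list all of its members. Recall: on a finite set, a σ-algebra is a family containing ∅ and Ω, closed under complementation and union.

|σ(𝒜)| = 8.  σ(𝒜) = { {}, {1}, {2}, {3}, {1,2}, {1,3}, {2,3}, Ω }

Trace:
Start: 𝒜 ∪ {∅, Ω} = { {}, {1}, {2}, {3}, {2,3}, Ω }.
Iteration 1: +2 →
  {1,2}  = Ω∖{3}
  {1,3}  = Ω∖{2}
  (now 8)
Iteration 2 adds nothing — fixpoint reached.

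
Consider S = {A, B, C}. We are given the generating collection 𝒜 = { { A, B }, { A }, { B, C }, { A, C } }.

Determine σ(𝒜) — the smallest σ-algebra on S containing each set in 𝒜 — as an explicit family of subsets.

Answer: σ(𝒜) = { {  }, { A }, { B }, { C }, { A, B }, { A, C }, { B, C }, S }

Check:
Begin from { {  }, { A }, { A, B }, { A, C }, { B, C }, S } (that is, 𝒜 plus ∅ and S).
Pass 1 adds 2:
  { B }  = S∖{ A, C }
  { C }  = S∖{ A, B }
After Pass 2 the family is unchanged; done.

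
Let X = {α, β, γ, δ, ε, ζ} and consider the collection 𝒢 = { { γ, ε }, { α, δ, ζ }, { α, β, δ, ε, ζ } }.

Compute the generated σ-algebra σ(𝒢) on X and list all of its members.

Take S₀ = 𝒢 ∪ {∅, X} = { {}, { γ, ε }, { α, δ, ζ }, { α, β, δ, ε, ζ }, X }.
Step 1. New:
  { γ }  = X∖{ α, β, δ, ε, ζ }
  { β, γ, ε }  = X∖{ α, δ, ζ }
  { α, β, δ, ζ }  = X∖{ γ, ε }
  { α, γ, δ, ε, ζ }  = { γ, ε } ∪ { α, δ, ζ }
  |family| = 9
Step 2 (3 new):
  { β }  = X∖{ α, γ, δ, ε, ζ }
  { α, γ, δ, ζ }  = { α, δ, ζ } ∪ { γ }
  { α, β, γ, δ, ζ }  = { α, β, δ, ζ } ∪ { γ }
  |family| = 12
Step 3 adds 3:
  { ε }  = X∖{ α, β, γ, δ, ζ }
  { β, γ }  = { γ } ∪ { β }
  { β, ε }  = X∖{ α, γ, δ, ζ }
  |family| = 15
Step 4 adds 1:
  { α, δ, ε, ζ }  = X∖{ β, γ }
  |family| = 16
Step 5 adds nothing — fixpoint reached.

Hence σ(𝒢) has 16 members: { {}, { β }, { γ }, { ε }, { β, γ }, { β, ε }, { γ, ε }, { α, δ, ζ }, { β, γ, ε }, { α, β, δ, ζ }, { α, γ, δ, ζ }, { α, δ, ε, ζ }, { α, β, γ, δ, ζ }, { α, β, δ, ε, ζ }, { α, γ, δ, ε, ζ }, X }.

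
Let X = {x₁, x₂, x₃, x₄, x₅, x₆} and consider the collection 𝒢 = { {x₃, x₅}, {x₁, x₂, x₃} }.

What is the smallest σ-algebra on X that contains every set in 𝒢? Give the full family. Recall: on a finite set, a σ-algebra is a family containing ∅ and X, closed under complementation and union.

Begin from { {}, {x₃, x₅}, {x₁, x₂, x₃}, X } (that is, 𝒢 plus ∅ and X).
Round 1: +3 →
  {x₄, x₅, x₆}  = {x₁, x₂, x₃}ᶜ
  {x₁, x₂, x₃, x₅}  = {x₃, x₅} ∪ {x₁, x₂, x₃}
  {x₁, x₂, x₄, x₆}  = {x₃, x₅}ᶜ
  — 7 sets.
Round 2. New:
  {x₄, x₆}  = {x₁, x₂, x₃, x₅}ᶜ
  {x₃, x₄, x₅, x₆}  = {x₃, x₅} ∪ {x₄, x₅, x₆}
  {x₁, x₂, x₃, x₄, x₆}  = {x₁, x₂, x₄, x₆} ∪ {x₁, x₂, x₃}
  {x₁, x₂, x₄, x₅, x₆}  = {x₁, x₂, x₄, x₆} ∪ {x₄, x₅, x₆}
  — 11 sets.
Round 3: 3 new —
  {x₃}  = {x₁, x₂, x₄, x₅, x₆}ᶜ
  {x₅}  = {x₁, x₂, x₃, x₄, x₆}ᶜ
  {x₁, x₂}  = {x₃, x₄, x₅, x₆}ᶜ
  — 14 sets.
Round 4 (2 new):
  {x₁, x₂, x₅}  = {x₁, x₂} ∪ {x₅}
  {x₃, x₄, x₆}  = {x₃} ∪ {x₄, x₆}
  — 16 sets.
Round 5: stable.

σ(𝒢) = { {}, {x₃}, {x₅}, {x₁, x₂}, {x₃, x₅}, {x₄, x₆}, {x₁, x₂, x₃}, {x₁, x₂, x₅}, {x₃, x₄, x₆}, {x₄, x₅, x₆}, {x₁, x₂, x₃, x₅}, {x₁, x₂, x₄, x₆}, {x₃, x₄, x₅, x₆}, {x₁, x₂, x₃, x₄, x₆}, {x₁, x₂, x₄, x₅, x₆}, X }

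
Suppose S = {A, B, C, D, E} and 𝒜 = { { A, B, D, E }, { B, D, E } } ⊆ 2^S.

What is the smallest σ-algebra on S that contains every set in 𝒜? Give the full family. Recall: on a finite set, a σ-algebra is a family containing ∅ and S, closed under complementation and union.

Begin from { ∅, { B, D, E }, { A, B, D, E }, S } (that is, 𝒜 plus ∅ and S).
Step 1: +2 →
  { C }  = ᶜ of { A, B, D, E }
  { A, C }  = ᶜ of { B, D, E }
  |family| = 6
Step 2: 1 new —
  { B, C, D, E }  = { C } ∪ { B, D, E }
  |family| = 7
Step 3. New:
  { A }  = ᶜ of { B, C, D, E }
  |family| = 8
Step 4: stable.

σ(𝒜) = { ∅, { A }, { C }, { A, C }, { B, D, E }, { A, B, D, E }, { B, C, D, E }, S }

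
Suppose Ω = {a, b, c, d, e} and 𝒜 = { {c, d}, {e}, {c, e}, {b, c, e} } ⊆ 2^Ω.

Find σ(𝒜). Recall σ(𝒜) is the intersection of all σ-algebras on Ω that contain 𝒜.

Initial family (6 sets): { {}, {e}, {c, d}, {c, e}, {b, c, e}, Ω }.
Step 1. New:
  {a, d}  = {b, c, e}ᶜ
  {a, b, d}  = {c, e}ᶜ
  {a, b, e}  = {c, d}ᶜ
  {c, d, e}  = {c, d} ∪ {c, e}
  {a, b, c, d}  = {e}ᶜ
  {b, c, d, e}  = {c, d} ∪ {b, c, e}
Step 2 adds 7:
  {a}  = {b, c, d, e}ᶜ
  {a, b}  = {c, d, e}ᶜ
  {a, c, d}  = {c, d} ∪ {a, d}
  {a, d, e}  = {e} ∪ {a, d}
  {a, b, c, e}  = {a, b, e} ∪ {b, c, e}
  {a, b, d, e}  = {a, b, d} ∪ {e}
  {a, c, d, e}  = {c, d, e} ∪ {a, d}
Step 3: +7 →
  {b}  = {a, c, d, e}ᶜ
  {c}  = {a, b, d, e}ᶜ
  {d}  = {a, b, c, e}ᶜ
  {a, e}  = {e} ∪ {a}
  {b, c}  = {a, d, e}ᶜ
  {b, e}  = {a, c, d}ᶜ
  {a, c, e}  = {c, e} ∪ {a}
Step 4. New:
  {a, c}  = {c} ∪ {a}
  {b, d}  = {a, c, e}ᶜ
  {d, e}  = {e} ∪ {d}
  {a, b, c}  = {a, b} ∪ {c}
  {b, c, d}  = {a, e}ᶜ
  {b, d, e}  = {b, e} ∪ {d}
Step 5: closed — nothing new.

Therefore σ(𝒜) = { {}, {a}, {b}, {c}, {d}, {e}, {a, b}, {a, c}, {a, d}, {a, e}, {b, c}, {b, d}, {b, e}, {c, d}, {c, e}, {d, e}, {a, b, c}, {a, b, d}, {a, b, e}, {a, c, d}, {a, c, e}, {a, d, e}, {b, c, d}, {b, c, e}, {b, d, e}, {c, d, e}, {a, b, c, d}, {a, b, c, e}, {a, b, d, e}, {a, c, d, e}, {b, c, d, e}, Ω } (|σ(𝒜)| = 32).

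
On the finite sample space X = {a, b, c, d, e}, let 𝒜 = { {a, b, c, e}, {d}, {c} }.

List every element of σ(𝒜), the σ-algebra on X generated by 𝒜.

σ(𝒜) = { ∅, {c}, {d}, {c, d}, {a, b, e}, {a, b, c, e}, {a, b, d, e}, X }

Check:
Initial family (5 sets): { ∅, {c}, {d}, {a, b, c, e}, X }.
Step 1. New:
  {c, d}  = {c} ∪ {d}
  {a, b, d, e}  = ᶜ of {c}
  — 7 sets.
Step 2. New:
  {a, b, e}  = ᶜ of {c, d}
  — 8 sets.
Step 3: already closed under ᶜ and ∪.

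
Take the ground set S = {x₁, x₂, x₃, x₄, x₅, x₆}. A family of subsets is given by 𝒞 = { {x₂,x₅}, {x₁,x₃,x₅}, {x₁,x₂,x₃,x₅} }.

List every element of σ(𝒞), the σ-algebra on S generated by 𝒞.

Seed the family with 𝒞 together with ∅ and S: { ∅, {x₂,x₅}, {x₁,x₃,x₅}, {x₁,x₂,x₃,x₅}, S }.
Step 1 (3 new):
  {x₄,x₆}  = S∖{x₁,x₂,x₃,x₅}
  {x₂,x₄,x₆}  = S∖{x₁,x₃,x₅}
  {x₁,x₃,x₄,x₆}  = S∖{x₂,x₅}
  — 8 sets.
Step 2: 3 new —
  {x₂,x₄,x₅,x₆}  = {x₂,x₅} ∪ {x₂,x₄,x₆}
  {x₁,x₂,x₃,x₄,x₆}  = {x₂,x₄,x₆} ∪ {x₁,x₃,x₄,x₆}
  {x₁,x₃,x₄,x₅,x₆}  = {x₁,x₃,x₅} ∪ {x₄,x₆}
  — 11 sets.
Step 3 (3 new):
  {x₂}  = S∖{x₁,x₃,x₄,x₅,x₆}
  {x₅}  = S∖{x₁,x₂,x₃,x₄,x₆}
  {x₁,x₃}  = S∖{x₂,x₄,x₅,x₆}
  — 14 sets.
Step 4: +2 →
  {x₁,x₂,x₃}  = {x₁,x₃} ∪ {x₂}
  {x₄,x₅,x₆}  = {x₄,x₆} ∪ {x₅}
  — 16 sets.
Step 5: stable.

Therefore σ(𝒞) = { ∅, {x₂}, {x₅}, {x₁,x₃}, {x₂,x₅}, {x₄,x₆}, {x₁,x₂,x₃}, {x₁,x₃,x₅}, {x₂,x₄,x₆}, {x₄,x₅,x₆}, {x₁,x₂,x₃,x₅}, {x₁,x₃,x₄,x₆}, {x₂,x₄,x₅,x₆}, {x₁,x₂,x₃,x₄,x₆}, {x₁,x₃,x₄,x₅,x₆}, S } (|σ(𝒞)| = 16).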